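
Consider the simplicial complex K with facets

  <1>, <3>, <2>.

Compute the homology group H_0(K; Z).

Fix the vertex order 1 < 2 < 3 and write every simplex with vertices in increasing order. Then dim K = 0 and the simplices of K are:

  0-simplices (3): [1], [2], [3]

Hence C_0 ≅ Z^3.

From H_k ≅ ker(∂_k) / im(∂_{k+1}) we obtain:

  H_0: rank C_0 − rank ∂_1 = 3 − 0 = 3, and there is no ∂_1, so H_0 = Z^3.

H_0 ≅ Z^3.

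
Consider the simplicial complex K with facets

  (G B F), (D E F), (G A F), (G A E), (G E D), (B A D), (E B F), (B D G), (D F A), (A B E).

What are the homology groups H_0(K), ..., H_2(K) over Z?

Take the total order A < B < D < E < F < G on the vertex set. Then K (dimension 2) consists of the simplices:

  0-simplices (6): A, B, D, E, F, G
  1-simplices (15): AB, AD, AE, AF, AG, BD, BE, BF, BG, DE, DF, DG, EF, EG, FG
  2-simplices (10): ABD, ABE, ADF, AEG, AFG, BDG, BEF, BFG, DEF, DEG

so the chain groups are C_0 ≅ Z^6, C_1 ≅ Z^15, C_2 ≅ Z^10.

∂_1: C_1 → C_0 is given by ∂[p,q] = [q] − [p].
The 6×15 boundary matrix has rank 5 and Smith normal form diag(1,1,1,1,1).

Boundary ∂_2: C_2 → C_1 sends each 2-simplex [p,q,r] to [q,r] − [p,r] + [p,q]. For instance
  ∂AFG = FG − AG + AF,
  ∂BFG = FG − BG + BF.
The resulting 15×10 matrix has rank 10, and its Smith normal form has invariant factors (1,1,1,1,1,1,1,1,1,2).

From H_k ≅ ker(∂_k) / im(∂_{k+1}) we obtain:

  H_0: rank C_0 − rank ∂_1 = 6 − 5 = 1, and the invariant factors of ∂_1 are all 1, so H_0 = Z.
  H_1: rank ker ∂_1 − rank ∂_2 = (15 − 5) − 10 = 0, and ∂_2 has invariant factor 2 > 1, so H_1 = Z/2.
  H_2: rank ker ∂_2 − rank ∂_3 = (10 − 10) − 0 = 0, and there is no ∂_3, so H_2 = 0.

(K is a triangulation of the real projective plane RP^2.)

H_0 = Z,  H_1 = Z/2,  H_2 = 0.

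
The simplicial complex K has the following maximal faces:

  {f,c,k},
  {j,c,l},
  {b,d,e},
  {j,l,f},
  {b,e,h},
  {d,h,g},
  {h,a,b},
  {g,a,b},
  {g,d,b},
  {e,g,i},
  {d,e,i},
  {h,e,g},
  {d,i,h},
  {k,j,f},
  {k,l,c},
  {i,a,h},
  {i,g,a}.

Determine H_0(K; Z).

Take the total order a < b < c < d < e < f < g < h < i < j < k < l on the vertex set. Then K (dimension 2) consists of the simplices:

  0-simplices (12): a, b, c, d, e, f, g, h, i, j, k, l
  1-simplices (28): ab, ag, ah, ai, bd, be, bg, bh, cf, cj, ck, cl, de, dg, dh, di, eg, eh, ei, fj, fk, fl, gh, gi, hi, jk, jl, kl
  2-simplices (17): abg, abh, agi, ahi, bde, bdg, beh, cfk, cjl, ckl, dei, dgh, dhi, egh, egi, fjk, fjl

giving chain groups C_0 ≅ Z^12, C_1 ≅ Z^28, C_2 ≅ Z^17.

Boundary ∂_1: C_1 → C_0 maps an edge to its endpoints' difference, ∂[p,q] = q − p.
As a 12×28 matrix over Z this has rank 10, with invariant factors (1,1,1,1,1,1,1,1,1,1).

The boundary map ∂_2: C_2 → C_1 sends each 2-simplex [p,q,r] to [q,r] − [p,r] + [p,q]. For instance
  ∂bde = de − be + bd,
  ∂dei = ei − di + de.
This gives a 28×17 integer matrix of rank 17; reducing to Smith normal form yields diagonal entries (1,1,1,1,1,1,1,1,1,1,1,1,1,1,1,1,2).

From H_k ≅ ker(∂_k) / im(∂_{k+1}) we obtain:

  H_0: rank C_0 − rank ∂_1 = 12 − 10 = 2, and the invariant factors of ∂_1 are all 1, so H_0 ≅ Z^2.

(K is a triangulation of the disjoint union of the real projective plane RP^2 and the Möbius band.)

H_0 = Z^2.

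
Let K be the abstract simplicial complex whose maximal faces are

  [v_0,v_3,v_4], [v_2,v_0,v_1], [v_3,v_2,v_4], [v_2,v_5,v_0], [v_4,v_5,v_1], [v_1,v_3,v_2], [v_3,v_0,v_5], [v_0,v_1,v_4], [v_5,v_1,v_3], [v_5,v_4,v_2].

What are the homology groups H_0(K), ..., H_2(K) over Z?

H_0 ≅ Z,  H_1 ≅ Z/2Z,  H_2 = 0.

Order the vertices as v_0 < v_1 < v_2 < v_3 < v_4 < v_5. Listing each simplex with vertices in this order, K has dimension 2 with simplices:

  0-simplices (6): [v_0], [v_1], [v_2], [v_3], [v_4], [v_5]
  1-simplices (15): (15 of them)
  2-simplices (10): [v_0,v_1,v_2], [v_0,v_1,v_4], [v_0,v_2,v_5], [v_0,v_3,v_4], [v_0,v_3,v_5], [v_1,v_2,v_3], [v_1,v_3,v_5], [v_1,v_4,v_5], [v_2,v_3,v_4], [v_2,v_4,v_5]

so the chain groups are C_0 ≅ Z^6, C_1 ≅ Z^15, C_2 ≅ Z^10.

The boundary map ∂_1: C_1 → C_0 sends each edge [p,q] (with p < q) to q − p.
As a 6×15 matrix over Z this has rank 5, with invariant factors (1,1,1,1,1).

Boundary ∂_2: C_2 → C_1 acts by ∂[p,q,r] = [q,r] − [p,r] + [p,q]. For instance
  ∂[v_1,v_2,v_3] = [v_2,v_3] − [v_1,v_3] + [v_1,v_2],
  ∂[v_0,v_1,v_2] = [v_1,v_2] − [v_0,v_2] + [v_0,v_1].
The 15×10 boundary matrix has rank 10 and Smith normal form diag(1,1,1,1,1,1,1,1,1,2).

Reading off H_k = ker ∂_k / im ∂_{k+1}:

  H_0: rank C_0 − rank ∂_1 = 6 − 5 = 1, and the invariant factors of ∂_1 are all 1, so H_0 ≅ Z.
  H_1: rank ker ∂_1 − rank ∂_2 = (15 − 5) − 10 = 0, and ∂_2 has invariant factor 2 > 1, so H_1 ≅ Z/2Z.
  H_2: rank ker ∂_2 − rank ∂_3 = (10 − 10) − 0 = 0, and there is no ∂_3, so H_2 ≅ 0.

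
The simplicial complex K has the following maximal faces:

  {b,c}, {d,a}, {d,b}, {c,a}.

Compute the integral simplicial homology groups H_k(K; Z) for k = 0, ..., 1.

H_0 = Z,  H_1 = Z.

Take the total order a < b < c < d on the vertex set. Then K (dimension 1) consists of the simplices:

  0-simplices (4): a, b, c, d
  1-simplices (4): ac, ad, bc, bd

Hence C_0 ≅ Z^4, C_1 ≅ Z^4.

Boundary ∂_1: C_1 → C_0 sends each edge [p,q] (with p < q) to q − p.
The resulting 4×4 matrix has rank 3, and its Smith normal form has invariant factors (1,1,1).

Now H_k = ker ∂_k / im ∂_{k+1}, so:

  H_0: rank C_0 − rank ∂_1 = 4 − 3 = 1, and the invariant factors of ∂_1 are all 1, so H_0 = Z.
  H_1: rank ker ∂_1 − rank ∂_2 = (4 − 3) − 0 = 1, and there is no ∂_2, so H_1 = Z.

As a check, the Euler characteristic is 4 − 4 = 0, which agrees with 1 − 1 = 0.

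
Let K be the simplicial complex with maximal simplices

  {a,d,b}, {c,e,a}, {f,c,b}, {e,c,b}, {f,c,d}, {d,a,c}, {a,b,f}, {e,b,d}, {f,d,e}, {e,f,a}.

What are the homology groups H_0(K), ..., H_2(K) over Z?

Fix the vertex order a < b < c < d < e < f and write every simplex with vertices in increasing order. Then dim K = 2 and the simplices of K are:

  0-simplices (6): a, b, c, d, e, f
  1-simplices (15): ab, ac, ad, ae, af, bc, bd, be, bf, cd, ce, cf, de, df, ef
  2-simplices (10): abd, abf, acd, ace, aef, bce, bcf, bde, cdf, def

Hence C_0 ≅ Z^6, C_1 ≅ Z^15, C_2 ≅ Z^10.

Boundary ∂_1: C_1 → C_0 sends each edge [p,q] (with p < q) to q − p. For instance
  ∂de = e − d.
This gives a 6×15 integer matrix of rank 5; reducing to Smith normal form yields diagonal entries (1,1,1,1,1).

Boundary ∂_2: C_2 → C_1 acts by ∂[p,q,r] = [q,r] − [p,r] + [p,q]. For instance
  ∂abd = bd − ad + ab,
  ∂abf = bf − af + ab.
As a 15×10 matrix over Z this has rank 10, with invariant factors (1,1,1,1,1,1,1,1,1,2).

From H_k ≅ ker(∂_k) / im(∂_{k+1}) we obtain:

  H_0: rank C_0 − rank ∂_1 = 6 − 5 = 1, and the invariant factors of ∂_1 are all 1, so H_0 ≅ Z.
  H_1: rank ker ∂_1 − rank ∂_2 = (15 − 5) − 10 = 0, and ∂_2 has invariant factor 2 > 1, so H_1 ≅ Z/2.
  H_2: rank ker ∂_2 − rank ∂_3 = (10 − 10) − 0 = 0, and there is no ∂_3, so H_2 ≅ 0.

As a check, the Euler characteristic is 6 − 15 + 10 = 1, which agrees with 1 − 0 + 0 = 1.

H_0 ≅ Z,  H_1 ≅ Z/2,  H_2 = 0.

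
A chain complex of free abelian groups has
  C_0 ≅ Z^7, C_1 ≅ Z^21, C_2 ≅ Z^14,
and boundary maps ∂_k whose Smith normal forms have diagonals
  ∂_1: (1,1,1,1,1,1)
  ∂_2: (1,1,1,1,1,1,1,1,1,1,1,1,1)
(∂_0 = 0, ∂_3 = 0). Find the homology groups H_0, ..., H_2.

H_0: b_0 = 7 − 0 − 6 = 1; torsion from ∂_1 factors > 1: none. So H_0 ≅ Z.
H_1: b_1 = 21 − 6 − 13 = 2; torsion from ∂_2 factors > 1: none. So H_1 ≅ Z^2.
H_2: b_2 = 14 − 13 − 0 = 1; torsion from ∂_3 factors > 1: none. So H_2 ≅ Z.

H_0 ≅ Z,  H_1 ≅ Z^2,  H_2 ≅ Z.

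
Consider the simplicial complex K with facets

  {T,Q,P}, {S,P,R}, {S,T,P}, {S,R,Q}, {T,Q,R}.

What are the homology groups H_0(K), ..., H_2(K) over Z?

Take the total order P < Q < R < S < T on the vertex set. Then K (dimension 2) consists of the simplices:

  0-simplices (5): P, Q, R, S, T
  1-simplices (10): PQ, PR, PS, PT, QR, QS, QT, RS, RT, ST
  2-simplices (5): PQT, PRS, PST, QRS, QRT

giving chain groups C_0 ≅ Z^5, C_1 ≅ Z^10, C_2 ≅ Z^5.

Boundary ∂_1: C_1 → C_0 is given by ∂[p,q] = [q] − [p].
As a 5×10 matrix over Z this has rank 4, with invariant factors (1,1,1,1).

The boundary map ∂_2: C_2 → C_1 acts by ∂[p,q,r] = [q,r] − [p,r] + [p,q]. For instance
  ∂PRS = RS − PS + PR,
  ∂QRT = RT − QT + QR.
The 10×5 boundary matrix has rank 5 and Smith normal form diag(1,1,1,1,1).

Computing H_k = (kernel of ∂_k) / (image of ∂_{k+1}):

  H_0: rank C_0 − rank ∂_1 = 5 − 4 = 1, and the invariant factors of ∂_1 are all 1, so H_0 = Z.
  H_1: rank ker ∂_1 − rank ∂_2 = (10 − 4) − 5 = 1, and the invariant factors of ∂_2 are all 1, so H_1 = Z.
  H_2: rank ker ∂_2 − rank ∂_3 = (5 − 5) − 0 = 0, and there is no ∂_3, so H_2 = 0.

(K is a triangulation of the Möbius band.)

H_0 = Z,  H_1 = Z,  H_2 = 0.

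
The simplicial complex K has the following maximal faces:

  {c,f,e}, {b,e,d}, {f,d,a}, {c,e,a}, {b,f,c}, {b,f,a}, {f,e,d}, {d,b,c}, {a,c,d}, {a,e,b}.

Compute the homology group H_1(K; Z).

We work with the vertex ordering a < b < c < d < e < f. The simplices of K, each written with vertices in increasing order, are:

  0-simplices (6): a, b, c, d, e, f
  1-simplices (15): ab, ac, ad, ae, af, bc, bd, be, bf, cd, ce, cf, de, df, ef
  2-simplices (10): abe, abf, acd, ace, adf, bcd, bcf, bde, cef, def

so the chain groups are C_0 ≅ Z^6, C_1 ≅ Z^15, C_2 ≅ Z^10.

The boundary map ∂_1: C_1 → C_0 is given by ∂[p,q] = [q] − [p]. For instance
  ∂be = e − b.
This gives a 6×15 integer matrix of rank 5; reducing to Smith normal form yields diagonal entries (1,1,1,1,1).

∂_2: C_2 → C_1 acts by ∂[p,q,r] = [q,r] − [p,r] + [p,q]. For instance
  ∂acd = cd − ad + ac,
  ∂bcf = cf − bf + bc.
This gives a 15×10 integer matrix of rank 10; reducing to Smith normal form yields diagonal entries (1,1,1,1,1,1,1,1,1,2).

From H_k ≅ ker(∂_k) / im(∂_{k+1}) we obtain:

  H_1: rank ker ∂_1 − rank ∂_2 = (15 − 5) − 10 = 0, and ∂_2 has invariant factor 2 > 1, so H_1 ≅ Z/2Z.

H_1 = Z/2Z.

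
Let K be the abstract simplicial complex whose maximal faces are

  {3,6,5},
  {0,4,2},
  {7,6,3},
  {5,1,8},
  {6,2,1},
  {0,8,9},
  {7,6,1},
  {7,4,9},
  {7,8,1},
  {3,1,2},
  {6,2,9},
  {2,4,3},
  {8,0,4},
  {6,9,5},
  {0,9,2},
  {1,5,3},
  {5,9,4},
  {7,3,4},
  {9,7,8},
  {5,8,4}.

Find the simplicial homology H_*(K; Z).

Fix the vertex order 0 < 1 < 2 < 3 < 4 < 5 < 6 < 7 < 8 < 9 and write every simplex with vertices in increasing order. Then dim K = 2 and the simplices of K are:

  0-simplices (10): [0], [1], [2], [3], [4], [5], [6], [7], [8], [9]
  1-simplices (30): (30 of them)
  2-simplices (20): (20 of them)

Hence C_0 ≅ Z^10, C_1 ≅ Z^30, C_2 ≅ Z^20.

The boundary map ∂_1: C_1 → C_0 sends each edge [p,q] (with p < q) to q − p. For instance
  ∂[1,7] = [7] − [1].
This gives a 10×30 integer matrix of rank 9; reducing to Smith normal form yields diagonal entries (1,1,1,1,1,1,1,1,1).

∂_2: C_2 → C_1 maps a triangle to the signed sum of its edges. For instance
  ∂[2,3,4] = [3,4] − [2,4] + [2,3],
  ∂[1,5,8] = [5,8] − [1,8] + [1,5].
The resulting 30×20 matrix has rank 20, and its Smith normal form has invariant factors (1,1,1,1,1,1,1,1,1,1,1,1,1,1,1,1,1,1,1,2).

Computing H_k = (kernel of ∂_k) / (image of ∂_{k+1}):

  H_0: rank C_0 − rank ∂_1 = 10 − 9 = 1, and the invariant factors of ∂_1 are all 1, so H_0 ≅ Z.
  H_1: rank ker ∂_1 − rank ∂_2 = (30 − 9) − 20 = 1, and ∂_2 has invariant factor 2 > 1, so H_1 ≅ Z ⊕ Z/2.
  H_2: rank ker ∂_2 − rank ∂_3 = (20 − 20) − 0 = 0, and there is no ∂_3, so H_2 ≅ 0.

H_0 ≅ Z,  H_1 ≅ Z ⊕ Z/2,  H_2 = 0.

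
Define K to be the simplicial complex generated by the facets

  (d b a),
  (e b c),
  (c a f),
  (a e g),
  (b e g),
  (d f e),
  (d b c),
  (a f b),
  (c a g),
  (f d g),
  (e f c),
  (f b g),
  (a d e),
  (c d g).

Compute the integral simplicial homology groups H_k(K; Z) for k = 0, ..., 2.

H_0 ≅ Z,  H_1 ≅ Z^2,  H_2 ≅ Z.

Fix the vertex order a < b < c < d < e < f < g and write every simplex with vertices in increasing order. Then dim K = 2 and the simplices of K are:

  0-simplices (7): a, b, c, d, e, f, g
  1-simplices (21): ab, ac, ad, ae, af, ag, bc, bd, be, bf, bg, cd, ce, cf, cg, de, df, dg, ef, eg, fg
  2-simplices (14): abd, abf, acf, acg, ade, aeg, bcd, bce, beg, bfg, cdg, cef, def, dfg

giving chain groups C_0 ≅ Z^7, C_1 ≅ Z^21, C_2 ≅ Z^14.

∂_1: C_1 → C_0 maps an edge to its endpoints' difference, ∂[p,q] = q − p. For instance
  ∂ce = e − c.
The resulting 7×21 matrix has rank 6, and its Smith normal form has invariant factors (1,1,1,1,1,1).

Boundary ∂_2: C_2 → C_1 sends each 2-simplex [p,q,r] to [q,r] − [p,r] + [p,q]. For instance
  ∂bfg = fg − bg + bf,
  ∂dfg = fg − dg + df.
The 21×14 boundary matrix has rank 13 and Smith normal form diag(1,1,1,1,1,1,1,1,1,1,1,1,1).

Now H_k = ker ∂_k / im ∂_{k+1}, so:

  H_0: rank C_0 − rank ∂_1 = 7 − 6 = 1, and the invariant factors of ∂_1 are all 1, so H_0 = Z.
  H_1: rank ker ∂_1 − rank ∂_2 = (21 − 6) − 13 = 2, and the invariant factors of ∂_2 are all 1, so H_1 = Z^2.
  H_2: rank ker ∂_2 − rank ∂_3 = (14 − 13) − 0 = 1, and there is no ∂_3, so H_2 = Z.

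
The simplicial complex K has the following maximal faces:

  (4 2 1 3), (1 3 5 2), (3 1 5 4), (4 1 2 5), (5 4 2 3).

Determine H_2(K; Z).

Take the total order 1 < 2 < 3 < 4 < 5 on the vertex set. Then K (dimension 3) consists of the simplices:

  0-simplices (5): [1], [2], [3], [4], [5]
  1-simplices (10): [1,2], [1,3], [1,4], [1,5], [2,3], [2,4], [2,5], [3,4], [3,5], [4,5]
  2-simplices (10): [1,2,3], [1,2,4], [1,2,5], [1,3,4], [1,3,5], [1,4,5], [2,3,4], [2,3,5], [2,4,5], [3,4,5]
  3-simplices (5): [1,2,3,4], [1,2,3,5], [1,2,4,5], [1,3,4,5], [2,3,4,5]

so the chain groups are C_0 ≅ Z^5, C_1 ≅ Z^10, C_2 ≅ Z^10, C_3 ≅ Z^5.

The boundary map ∂_1: C_1 → C_0 sends each edge [p,q] (with p < q) to q − p.
The resulting 5×10 matrix has rank 4, and its Smith normal form has invariant factors (1,1,1,1).

The boundary map ∂_2: C_2 → C_1 maps a triangle to the signed sum of its edges. For instance
  ∂[1,3,5] = [3,5] − [1,5] + [1,3],
  ∂[1,2,5] = [2,5] − [1,5] + [1,2].
The resulting 10×10 matrix has rank 6, and its Smith normal form has invariant factors (1,1,1,1,1,1).

Boundary ∂_3: C_3 → C_2 sends each 3-simplex σ to the alternating sum Σ_i (−1)^i (σ with its i-th vertex removed). For instance
  ∂[1,2,3,5] = [2,3,5] − [1,3,5] + [1,2,5] − [1,2,3],
  ∂[2,3,4,5] = [3,4,5] − [2,4,5] + [2,3,5] − [2,3,4].
As a 10×5 matrix over Z this has rank 4, with invariant factors (1,1,1,1).

Computing H_k = (kernel of ∂_k) / (image of ∂_{k+1}):

  H_2: rank ker ∂_2 − rank ∂_3 = (10 − 6) − 4 = 0, and the invariant factors of ∂_3 are all 1, so H_2 = 0.

H_2 ≅ 0.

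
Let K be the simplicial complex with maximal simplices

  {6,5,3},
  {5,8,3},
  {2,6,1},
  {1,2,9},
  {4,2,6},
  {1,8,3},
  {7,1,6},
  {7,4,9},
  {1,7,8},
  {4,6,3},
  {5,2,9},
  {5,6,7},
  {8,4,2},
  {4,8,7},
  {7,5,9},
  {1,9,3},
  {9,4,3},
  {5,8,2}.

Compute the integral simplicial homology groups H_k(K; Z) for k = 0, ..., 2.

Order the vertices as 1 < 2 < 3 < 4 < 5 < 6 < 7 < 8 < 9. Listing each simplex with vertices in this order, K has dimension 2 with simplices:

  0-simplices (9): [1], [2], [3], [4], [5], [6], [7], [8], [9]
  1-simplices (27): (27 of them)
  2-simplices (18): [1,2,6], [1,2,9], [1,3,8], [1,3,9], [1,6,7], [1,7,8], [2,4,6], [2,4,8], [2,5,8], [2,5,9], [3,4,6], [3,4,9], [3,5,6], [3,5,8], [4,7,8], [4,7,9], [5,6,7], [5,7,9]

Hence C_0 ≅ Z^9, C_1 ≅ Z^27, C_2 ≅ Z^18.

Boundary ∂_1: C_1 → C_0 sends each edge [p,q] (with p < q) to q − p.
As a 9×27 matrix over Z this has rank 8, with invariant factors (1,1,1,1,1,1,1,1).

The boundary map ∂_2: C_2 → C_1 sends each 2-simplex [p,q,r] to [q,r] − [p,r] + [p,q]. For instance
  ∂[4,7,8] = [7,8] − [4,8] + [4,7],
  ∂[2,4,8] = [4,8] − [2,8] + [2,4].
The 27×18 boundary matrix has rank 17 and Smith normal form diag(1,1,1,1,1,1,1,1,1,1,1,1,1,1,1,1,1).

Computing H_k = (kernel of ∂_k) / (image of ∂_{k+1}):

  H_0: rank C_0 − rank ∂_1 = 9 − 8 = 1, and the invariant factors of ∂_1 are all 1, so H_0 ≅ Z.
  H_1: rank ker ∂_1 − rank ∂_2 = (27 − 8) − 17 = 2, and the invariant factors of ∂_2 are all 1, so H_1 ≅ Z^2.
  H_2: rank ker ∂_2 − rank ∂_3 = (18 − 17) − 0 = 1, and there is no ∂_3, so H_2 ≅ Z.

H_0 = Z,  H_1 = Z^2,  H_2 = Z.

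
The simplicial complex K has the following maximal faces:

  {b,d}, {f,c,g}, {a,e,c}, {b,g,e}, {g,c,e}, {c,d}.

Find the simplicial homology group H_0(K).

H_0 = Z.

We work with the vertex ordering a < b < c < d < e < f < g. The simplices of K, each written with vertices in increasing order, are:

  0-simplices (7): a, b, c, d, e, f, g
  1-simplices (11): ac, ae, bd, be, bg, cd, ce, cf, cg, eg, fg
  2-simplices (4): ace, beg, ceg, cfg

giving chain groups C_0 ≅ Z^7, C_1 ≅ Z^11, C_2 ≅ Z^4.

Boundary ∂_1: C_1 → C_0 sends each edge [p,q] (with p < q) to q − p.
This gives a 7×11 integer matrix of rank 6; reducing to Smith normal form yields diagonal entries (1,1,1,1,1,1).

Boundary ∂_2: C_2 → C_1 sends each 2-simplex [p,q,r] to [q,r] − [p,r] + [p,q]. For instance
  ∂cfg = fg − cg + cf,
  ∂ceg = eg − cg + ce.
The resulting 11×4 matrix has rank 4, and its Smith normal form has invariant factors (1,1,1,1).

Computing H_k = (kernel of ∂_k) / (image of ∂_{k+1}):

  H_0: rank C_0 − rank ∂_1 = 7 − 6 = 1, and the invariant factors of ∂_1 are all 1, so H_0 ≅ Z.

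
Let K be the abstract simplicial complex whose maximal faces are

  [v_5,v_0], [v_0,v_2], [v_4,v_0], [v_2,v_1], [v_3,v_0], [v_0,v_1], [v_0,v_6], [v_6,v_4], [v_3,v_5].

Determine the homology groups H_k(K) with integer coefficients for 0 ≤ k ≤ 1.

K has 7 vertices, 9 edges.
rank ∂_0 = 0, rank ∂_1 = 6 ⇒ b_0 = 7 − 0 − 6 = 1; all invariant factors of ∂_1 are 1 so no torsion. So H_0 ≅ Z.
rank ∂_1 = 6, rank ∂_2 = 0 ⇒ b_1 = 9 − 6 − 0 = 3. So H_1 ≅ Z^3.

H_0 = Z,  H_1 = Z^3.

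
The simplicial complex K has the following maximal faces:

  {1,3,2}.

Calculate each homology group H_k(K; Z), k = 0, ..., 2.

Take the total order 1 < 2 < 3 on the vertex set. Then K (dimension 2) consists of the simplices:

  0-simplices (3): [1], [2], [3]
  1-simplices (3): [1,2], [1,3], [2,3]
  2-simplices (1): [1,2,3]

Hence C_0 ≅ Z^3, C_1 ≅ Z^3, C_2 ≅ Z^1.

The boundary map ∂_1: C_1 → C_0 is given by ∂[p,q] = [q] − [p]. For instance
  ∂[1,2] = [2] − [1].
As a 3×3 matrix over Z this has rank 2, with invariant factors (1,1).

∂_2: C_2 → C_1 sends each 2-simplex [p,q,r] to [q,r] − [p,r] + [p,q]. For instance
  ∂[1,2,3] = [2,3] − [1,3] + [1,2].
The 3×1 boundary matrix has rank 1 and Smith normal form diag(1).

Now H_k = ker ∂_k / im ∂_{k+1}, so:

  H_0: rank C_0 − rank ∂_1 = 3 − 2 = 1, and the invariant factors of ∂_1 are all 1, so H_0 ≅ Z.
  H_1: rank ker ∂_1 − rank ∂_2 = (3 − 2) − 1 = 0, and the invariant factors of ∂_2 are all 1, so H_1 ≅ 0.
  H_2: rank ker ∂_2 − rank ∂_3 = (1 − 1) − 0 = 0, and there is no ∂_3, so H_2 ≅ 0.

H_0 = Z,  H_1 = 0,  H_2 = 0.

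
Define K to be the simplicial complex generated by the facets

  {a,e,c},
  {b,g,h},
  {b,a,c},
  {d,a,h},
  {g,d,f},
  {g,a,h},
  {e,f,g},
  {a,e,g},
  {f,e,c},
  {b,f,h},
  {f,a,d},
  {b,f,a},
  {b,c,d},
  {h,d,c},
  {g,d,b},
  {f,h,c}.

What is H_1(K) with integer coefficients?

Take the total order a < b < c < d < e < f < g < h on the vertex set. Then K (dimension 2) consists of the simplices:

  0-simplices (8): a, b, c, d, e, f, g, h
  1-simplices (24): ab, ac, ad, ae, af, ag, ah, bc, bd, bf, bg, bh, cd, ce, cf, ch, df, dg, dh, ef, eg, fg, fh, gh
  2-simplices (16): abc, abf, ace, adf, adh, aeg, agh, bcd, bdg, bfh, bgh, cdh, cef, cfh, dfg, efg

giving chain groups C_0 ≅ Z^8, C_1 ≅ Z^24, C_2 ≅ Z^16.

The boundary map ∂_1: C_1 → C_0 sends each edge [p,q] (with p < q) to q − p. For instance
  ∂ce = e − c.
The 8×24 boundary matrix has rank 7 and Smith normal form diag(1,1,1,1,1,1,1).

Boundary ∂_2: C_2 → C_1 maps a triangle to the signed sum of its edges. For instance
  ∂adf = df − af + ad,
  ∂agh = gh − ah + ag.
The 24×16 boundary matrix has rank 15 and Smith normal form diag(1,1,1,1,1,1,1,1,1,1,1,1,1,1,1).

Reading off H_k = ker ∂_k / im ∂_{k+1}:

  H_1: rank ker ∂_1 − rank ∂_2 = (24 − 7) − 15 = 2, and the invariant factors of ∂_2 are all 1, so H_1 ≅ Z^2.

H_1 ≅ Z^2.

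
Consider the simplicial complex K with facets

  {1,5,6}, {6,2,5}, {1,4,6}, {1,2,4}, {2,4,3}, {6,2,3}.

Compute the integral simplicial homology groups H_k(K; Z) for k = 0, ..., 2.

Fix the vertex order 1 < 2 < 3 < 4 < 5 < 6 and write every simplex with vertices in increasing order. Then dim K = 2 and the simplices of K are:

  0-simplices (6): [1], [2], [3], [4], [5], [6]
  1-simplices (12): [1,2], [1,4], [1,5], [1,6], [2,3], [2,4], [2,5], [2,6], [3,4], [3,6], [4,6], [5,6]
  2-simplices (6): [1,2,4], [1,4,6], [1,5,6], [2,3,4], [2,3,6], [2,5,6]

so the chain groups are C_0 ≅ Z^6, C_1 ≅ Z^12, C_2 ≅ Z^6.

The boundary map ∂_1: C_1 → C_0 is given by ∂[p,q] = [q] − [p].
The resulting 6×12 matrix has rank 5, and its Smith normal form has invariant factors (1,1,1,1,1).

The boundary map ∂_2: C_2 → C_1 sends each 2-simplex [p,q,r] to [q,r] − [p,r] + [p,q]. For instance
  ∂[1,4,6] = [4,6] − [1,6] + [1,4],
  ∂[1,2,4] = [2,4] − [1,4] + [1,2].
As a 12×6 matrix over Z this has rank 6, with invariant factors (1,1,1,1,1,1).

From H_k ≅ ker(∂_k) / im(∂_{k+1}) we obtain:

  H_0: rank C_0 − rank ∂_1 = 6 − 5 = 1, and the invariant factors of ∂_1 are all 1, so H_0 ≅ Z.
  H_1: rank ker ∂_1 − rank ∂_2 = (12 − 5) − 6 = 1, and the invariant factors of ∂_2 are all 1, so H_1 ≅ Z.
  H_2: rank ker ∂_2 − rank ∂_3 = (6 − 6) − 0 = 0, and there is no ∂_3, so H_2 ≅ 0.

(K is a triangulation of the cylinder S^1 x I.)

H_0 = Z,  H_1 = Z,  H_2 = 0.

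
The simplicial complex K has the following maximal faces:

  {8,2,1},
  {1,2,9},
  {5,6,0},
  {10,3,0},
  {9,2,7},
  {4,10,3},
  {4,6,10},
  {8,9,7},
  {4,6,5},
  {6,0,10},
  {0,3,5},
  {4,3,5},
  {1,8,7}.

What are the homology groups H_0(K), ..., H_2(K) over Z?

H_0 ≅ Z^2,  H_1 ≅ Z,  H_2 ≅ Z.

Take the total order 0 < 1 < 2 < 3 < 4 < 5 < 6 < 7 < 8 < 9 < 10 on the vertex set. Then K (dimension 2) consists of the simplices:

  0-simplices (11): [0], [1], [2], [3], [4], [5], [6], [7], [8], [9], [10]
  1-simplices (22): [0,3], [0,5], [0,6], [0,10], [1,2], [1,7], [1,8], [1,9], [2,7], [2,8], [2,9], [3,4], [3,5], [3,10], [4,5], [4,6], [4,10], [5,6], [6,10], [7,8], [7,9], [8,9]
  2-simplices (13): [0,3,5], [0,3,10], [0,5,6], [0,6,10], [1,2,8], [1,2,9], [1,7,8], [2,7,9], [3,4,5], [3,4,10], [4,5,6], [4,6,10], [7,8,9]

Hence C_0 ≅ Z^11, C_1 ≅ Z^22, C_2 ≅ Z^13.

The boundary map ∂_1: C_1 → C_0 sends each edge [p,q] (with p < q) to q − p.
The 11×22 boundary matrix has rank 9 and Smith normal form diag(1,1,1,1,1,1,1,1,1).

The boundary map ∂_2: C_2 → C_1 sends each 2-simplex [p,q,r] to [q,r] − [p,r] + [p,q]. For instance
  ∂[1,7,8] = [7,8] − [1,8] + [1,7],
  ∂[1,2,8] = [2,8] − [1,8] + [1,2].
The 22×13 boundary matrix has rank 12 and Smith normal form diag(1,1,1,1,1,1,1,1,1,1,1,1).

Now H_k = ker ∂_k / im ∂_{k+1}, so:

  H_0: rank C_0 − rank ∂_1 = 11 − 9 = 2, and the invariant factors of ∂_1 are all 1, so H_0 ≅ Z^2.
  H_1: rank ker ∂_1 − rank ∂_2 = (22 − 9) − 12 = 1, and the invariant factors of ∂_2 are all 1, so H_1 ≅ Z.
  H_2: rank ker ∂_2 − rank ∂_3 = (13 − 12) − 0 = 1, and there is no ∂_3, so H_2 ≅ Z.

(K is a triangulation of the disjoint union of the 2-sphere S^2 and the Möbius band.)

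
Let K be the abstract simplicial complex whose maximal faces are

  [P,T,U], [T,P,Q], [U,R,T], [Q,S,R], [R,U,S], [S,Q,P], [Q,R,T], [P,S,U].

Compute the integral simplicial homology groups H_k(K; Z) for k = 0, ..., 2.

H_0 = Z,  H_1 = 0,  H_2 = Z.

Order the vertices as P < Q < R < S < T < U. Listing each simplex with vertices in this order, K has dimension 2 with simplices:

  0-simplices (6): P, Q, R, S, T, U
  1-simplices (12): PQ, PS, PT, PU, QR, QS, QT, RS, RT, RU, SU, TU
  2-simplices (8): PQS, PQT, PSU, PTU, QRS, QRT, RSU, RTU

giving chain groups C_0 ≅ Z^6, C_1 ≅ Z^12, C_2 ≅ Z^8.

∂_1: C_1 → C_0 is given by ∂[p,q] = [q] − [p]. For instance
  ∂QT = T − Q.
The resulting 6×12 matrix has rank 5, and its Smith normal form has invariant factors (1,1,1,1,1).

The boundary map ∂_2: C_2 → C_1 sends each 2-simplex [p,q,r] to [q,r] − [p,r] + [p,q]. For instance
  ∂QRT = RT − QT + QR,
  ∂RSU = SU − RU + RS.
The 12×8 boundary matrix has rank 7 and Smith normal form diag(1,1,1,1,1,1,1).

Now H_k = ker ∂_k / im ∂_{k+1}, so:

  H_0: rank C_0 − rank ∂_1 = 6 − 5 = 1, and the invariant factors of ∂_1 are all 1, so H_0 ≅ Z.
  H_1: rank ker ∂_1 − rank ∂_2 = (12 − 5) − 7 = 0, and the invariant factors of ∂_2 are all 1, so H_1 ≅ 0.
  H_2: rank ker ∂_2 − rank ∂_3 = (8 − 7) − 0 = 1, and there is no ∂_3, so H_2 ≅ Z.

(K is a triangulation of the 2-sphere S^2.)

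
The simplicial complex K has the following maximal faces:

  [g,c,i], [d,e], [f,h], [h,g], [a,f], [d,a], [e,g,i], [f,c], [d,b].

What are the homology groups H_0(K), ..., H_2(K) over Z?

H_0 ≅ Z,  H_1 ≅ Z^2,  H_2 = 0.

Order the vertices as a < b < c < d < e < f < g < h < i. Listing each simplex with vertices in this order, K has dimension 2 with simplices:

  0-simplices (9): a, b, c, d, e, f, g, h, i
  1-simplices (12): ad, af, bd, cf, cg, ci, de, eg, ei, fh, gh, gi
  2-simplices (2): cgi, egi

so the chain groups are C_0 ≅ Z^9, C_1 ≅ Z^12, C_2 ≅ Z^2.

Boundary ∂_1: C_1 → C_0 sends each edge [p,q] (with p < q) to q − p.
As a 9×12 matrix over Z this has rank 8, with invariant factors (1,1,1,1,1,1,1,1).

Boundary ∂_2: C_2 → C_1 acts by ∂[p,q,r] = [q,r] − [p,r] + [p,q]. For instance
  ∂egi = gi − ei + eg,
  ∂cgi = gi − ci + cg.
This gives a 12×2 integer matrix of rank 2; reducing to Smith normal form yields diagonal entries (1,1).

Reading off H_k = ker ∂_k / im ∂_{k+1}:

  H_0: rank C_0 − rank ∂_1 = 9 − 8 = 1, and the invariant factors of ∂_1 are all 1, so H_0 = Z.
  H_1: rank ker ∂_1 − rank ∂_2 = (12 − 8) − 2 = 2, and the invariant factors of ∂_2 are all 1, so H_1 = Z^2.
  H_2: rank ker ∂_2 − rank ∂_3 = (2 − 2) − 0 = 0, and there is no ∂_3, so H_2 = 0.

As a check, the Euler characteristic is 9 − 12 + 2 = -1, which agrees with 1 − 2 + 0 = -1.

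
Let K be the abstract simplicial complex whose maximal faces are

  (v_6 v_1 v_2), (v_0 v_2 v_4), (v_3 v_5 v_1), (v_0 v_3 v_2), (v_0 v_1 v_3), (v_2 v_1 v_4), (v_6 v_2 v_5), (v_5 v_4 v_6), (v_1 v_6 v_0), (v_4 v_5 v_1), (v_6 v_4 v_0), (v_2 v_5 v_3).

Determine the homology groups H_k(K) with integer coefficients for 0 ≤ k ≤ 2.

H_0 ≅ Z,  H_1 ≅ Z/2,  H_2 = 0.

We work with the vertex ordering v_0 < v_1 < v_2 < v_3 < v_4 < v_5 < v_6. The simplices of K, each written with vertices in increasing order, are:

  0-simplices (7): [v_0], [v_1], [v_2], [v_3], [v_4], [v_5], [v_6]
  1-simplices (18): (18 of them)
  2-simplices (12): (12 of them)

giving chain groups C_0 ≅ Z^7, C_1 ≅ Z^18, C_2 ≅ Z^12.

Boundary ∂_1: C_1 → C_0 sends each edge [p,q] (with p < q) to q − p.
The 7×18 boundary matrix has rank 6 and Smith normal form diag(1,1,1,1,1,1).

∂_2: C_2 → C_1 maps a triangle to the signed sum of its edges. For instance
  ∂[v_4,v_5,v_6] = [v_5,v_6] − [v_4,v_6] + [v_4,v_5],
  ∂[v_0,v_1,v_3] = [v_1,v_3] − [v_0,v_3] + [v_0,v_1].
As a 18×12 matrix over Z this has rank 12, with invariant factors (1,1,1,1,1,1,1,1,1,1,1,2).

Computing H_k = (kernel of ∂_k) / (image of ∂_{k+1}):

  H_0: rank C_0 − rank ∂_1 = 7 − 6 = 1, and the invariant factors of ∂_1 are all 1, so H_0 ≅ Z.
  H_1: rank ker ∂_1 − rank ∂_2 = (18 − 6) − 12 = 0, and ∂_2 has invariant factor 2 > 1, so H_1 ≅ Z/2.
  H_2: rank ker ∂_2 − rank ∂_3 = (12 − 12) − 0 = 0, and there is no ∂_3, so H_2 ≅ 0.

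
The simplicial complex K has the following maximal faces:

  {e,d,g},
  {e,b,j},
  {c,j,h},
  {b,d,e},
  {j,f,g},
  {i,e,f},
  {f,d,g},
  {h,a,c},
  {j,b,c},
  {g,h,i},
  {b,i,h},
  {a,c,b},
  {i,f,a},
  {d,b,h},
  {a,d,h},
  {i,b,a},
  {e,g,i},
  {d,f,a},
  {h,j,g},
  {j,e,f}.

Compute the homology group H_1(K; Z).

H_1 = Z ⊕ Z/2.

Take the total order a < b < c < d < e < f < g < h < i < j on the vertex set. Then K (dimension 2) consists of the simplices:

  0-simplices (10): a, b, c, d, e, f, g, h, i, j
  1-simplices (30): ab, ac, ad, af, ah, ai, bc, bd, be, bh, bi, bj, ch, cj, de, df, dg, dh, ef, eg, ei, ej, fg, fi, fj, gh, gi, gj, hi, hj
  2-simplices (20): abc, abi, ach, adf, adh, afi, bcj, bde, bdh, bej, bhi, chj, deg, dfg, efi, efj, egi, fgj, ghi, ghj

giving chain groups C_0 ≅ Z^10, C_1 ≅ Z^30, C_2 ≅ Z^20.

Boundary ∂_1: C_1 → C_0 maps an edge to its endpoints' difference, ∂[p,q] = q − p.
The 10×30 boundary matrix has rank 9 and Smith normal form diag(1,1,1,1,1,1,1,1,1).

∂_2: C_2 → C_1 acts by ∂[p,q,r] = [q,r] − [p,r] + [p,q]. For instance
  ∂bhi = hi − bi + bh,
  ∂bdh = dh − bh + bd.
As a 30×20 matrix over Z this has rank 20, with invariant factors (1,1,1,1,1,1,1,1,1,1,1,1,1,1,1,1,1,1,1,2).

Now H_k = ker ∂_k / im ∂_{k+1}, so:

  H_1: rank ker ∂_1 − rank ∂_2 = (30 − 9) − 20 = 1, and ∂_2 has invariant factor 2 > 1, so H_1 = Z ⊕ Z/2.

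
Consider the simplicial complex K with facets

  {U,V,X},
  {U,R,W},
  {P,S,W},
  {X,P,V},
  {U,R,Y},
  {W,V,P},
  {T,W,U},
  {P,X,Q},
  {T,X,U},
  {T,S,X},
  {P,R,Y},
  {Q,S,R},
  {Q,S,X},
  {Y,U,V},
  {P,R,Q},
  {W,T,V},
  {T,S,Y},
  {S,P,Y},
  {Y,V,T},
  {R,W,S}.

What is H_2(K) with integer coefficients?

Take the total order P < Q < R < S < T < U < V < W < X < Y on the vertex set. Then K (dimension 2) consists of the simplices:

  0-simplices (10): P, Q, R, S, T, U, V, W, X, Y
  1-simplices (30): PQ, PR, PS, PV, PW, PX, PY, QR, QS, QX, RS, RU, RW, RY, ST, SW, SX, SY, TU, TV, TW, TX, TY, UV, UW, UX, UY, VW, VX, VY
  2-simplices (20): PQR, PQX, PRY, PSW, PSY, PVW, PVX, QRS, QSX, RSW, RUW, RUY, STX, STY, TUW, TUX, TVW, TVY, UVX, UVY

Hence C_0 ≅ Z^10, C_1 ≅ Z^30, C_2 ≅ Z^20.

The boundary map ∂_1: C_1 → C_0 sends each edge [p,q] (with p < q) to q − p.
The 10×30 boundary matrix has rank 9 and Smith normal form diag(1,1,1,1,1,1,1,1,1).

The boundary map ∂_2: C_2 → C_1 sends each 2-simplex [p,q,r] to [q,r] − [p,r] + [p,q]. For instance
  ∂PQX = QX − PX + PQ,
  ∂PQR = QR − PR + PQ.
The 30×20 boundary matrix has rank 20 and Smith normal form diag(1,1,1,1,1,1,1,1,1,1,1,1,1,1,1,1,1,1,1,2).

From H_k ≅ ker(∂_k) / im(∂_{k+1}) we obtain:

  H_2: rank ker ∂_2 − rank ∂_3 = (20 − 20) − 0 = 0, and there is no ∂_3, so H_2 = 0.

H_2 ≅ 0.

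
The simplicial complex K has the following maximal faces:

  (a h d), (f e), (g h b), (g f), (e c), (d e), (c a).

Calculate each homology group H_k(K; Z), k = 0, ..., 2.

H_0 = Z,  H_1 = Z^2,  H_2 = 0.

We work with the vertex ordering a < b < c < d < e < f < g < h. The simplices of K, each written with vertices in increasing order, are:

  0-simplices (8): a, b, c, d, e, f, g, h
  1-simplices (11): ac, ad, ah, bg, bh, ce, de, dh, ef, fg, gh
  2-simplices (2): adh, bgh

so the chain groups are C_0 ≅ Z^8, C_1 ≅ Z^11, C_2 ≅ Z^2.

Boundary ∂_1: C_1 → C_0 sends each edge [p,q] (with p < q) to q − p.
This gives a 8×11 integer matrix of rank 7; reducing to Smith normal form yields diagonal entries (1,1,1,1,1,1,1).

∂_2: C_2 → C_1 acts by ∂[p,q,r] = [q,r] − [p,r] + [p,q]. For instance
  ∂adh = dh − ah + ad,
  ∂bgh = gh − bh + bg.
This gives a 11×2 integer matrix of rank 2; reducing to Smith normal form yields diagonal entries (1,1).

Computing H_k = (kernel of ∂_k) / (image of ∂_{k+1}):

  H_0: rank C_0 − rank ∂_1 = 8 − 7 = 1, and the invariant factors of ∂_1 are all 1, so H_0 = Z.
  H_1: rank ker ∂_1 − rank ∂_2 = (11 − 7) − 2 = 2, and the invariant factors of ∂_2 are all 1, so H_1 = Z^2.
  H_2: rank ker ∂_2 − rank ∂_3 = (2 − 2) − 0 = 0, and there is no ∂_3, so H_2 = 0.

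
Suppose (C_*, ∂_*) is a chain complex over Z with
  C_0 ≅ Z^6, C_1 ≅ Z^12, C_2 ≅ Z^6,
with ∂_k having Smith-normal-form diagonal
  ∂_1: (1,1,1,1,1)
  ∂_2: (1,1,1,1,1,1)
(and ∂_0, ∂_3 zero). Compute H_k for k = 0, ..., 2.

H_0 = Z,  H_1 = Z,  H_2 = 0.

H_0: b_0 = 6 − 0 − 5 = 1; torsion from ∂_1 factors > 1: none. So H_0 = Z.
H_1: b_1 = 12 − 5 − 6 = 1; torsion from ∂_2 factors > 1: none. So H_1 = Z.
H_2: b_2 = 6 − 6 − 0 = 0; torsion from ∂_3 factors > 1: none. So H_2 = 0.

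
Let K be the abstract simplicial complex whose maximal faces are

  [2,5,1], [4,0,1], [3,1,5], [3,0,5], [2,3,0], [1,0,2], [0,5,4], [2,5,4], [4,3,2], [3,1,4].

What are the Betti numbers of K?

Take the total order 0 < 1 < 2 < 3 < 4 < 5 on the vertex set. Then K (dimension 2) consists of the simplices:

  0-simplices (6): [0], [1], [2], [3], [4], [5]
  1-simplices (15): [0,1], [0,2], [0,3], [0,4], [0,5], [1,2], [1,3], [1,4], [1,5], [2,3], [2,4], [2,5], [3,4], [3,5], [4,5]
  2-simplices (10): [0,1,2], [0,1,4], [0,2,3], [0,3,5], [0,4,5], [1,2,5], [1,3,4], [1,3,5], [2,3,4], [2,4,5]

Hence C_0 ≅ Z^6, C_1 ≅ Z^15, C_2 ≅ Z^10.

The boundary map ∂_1: C_1 → C_0 is given by ∂[p,q] = [q] − [p].
The resulting 6×15 matrix has rank 5, and its Smith normal form has invariant factors (1,1,1,1,1).

The boundary map ∂_2: C_2 → C_1 acts by ∂[p,q,r] = [q,r] − [p,r] + [p,q]. For instance
  ∂[0,1,4] = [1,4] − [0,4] + [0,1],
  ∂[1,3,4] = [3,4] − [1,4] + [1,3].
The 15×10 boundary matrix has rank 10 and Smith normal form diag(1,1,1,1,1,1,1,1,1,2).

From H_k ≅ ker(∂_k) / im(∂_{k+1}) we obtain:

  H_0: rank C_0 − rank ∂_1 = 6 − 5 = 1, and the invariant factors of ∂_1 are all 1, so H_0 = Z.
  H_1: rank ker ∂_1 − rank ∂_2 = (15 − 5) − 10 = 0, and ∂_2 has invariant factor 2 > 1, so H_1 = Z_2.
  H_2: rank ker ∂_2 − rank ∂_3 = (10 − 10) − 0 = 0, and there is no ∂_3, so H_2 = 0.

(K is a triangulation of the real projective plane RP^2.)

Hence the Betti numbers are b_0 = 1, b_1 = 0, b_2 = 0.

b_0 = 1, b_1 = 0, b_2 = 0.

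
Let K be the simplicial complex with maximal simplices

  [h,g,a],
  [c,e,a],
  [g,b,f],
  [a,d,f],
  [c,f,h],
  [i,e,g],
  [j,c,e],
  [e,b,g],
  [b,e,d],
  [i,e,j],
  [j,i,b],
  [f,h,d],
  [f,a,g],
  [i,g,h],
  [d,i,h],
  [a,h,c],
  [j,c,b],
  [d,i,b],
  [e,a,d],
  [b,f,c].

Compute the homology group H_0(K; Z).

K has 10 vertices, 30 edges, 20 triangles.
rank ∂_0 = 0, rank ∂_1 = 9 ⇒ b_0 = 10 − 0 − 9 = 1; all invariant factors of ∂_1 are 1 so no torsion. So H_0 ≅ Z.

H_0 = Z.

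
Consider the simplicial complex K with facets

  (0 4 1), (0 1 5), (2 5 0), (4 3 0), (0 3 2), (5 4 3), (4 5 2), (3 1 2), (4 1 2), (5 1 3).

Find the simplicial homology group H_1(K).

We work with the vertex ordering 0 < 1 < 2 < 3 < 4 < 5. The simplices of K, each written with vertices in increasing order, are:

  0-simplices (6): [0], [1], [2], [3], [4], [5]
  1-simplices (15): [0,1], [0,2], [0,3], [0,4], [0,5], [1,2], [1,3], [1,4], [1,5], [2,3], [2,4], [2,5], [3,4], [3,5], [4,5]
  2-simplices (10): [0,1,4], [0,1,5], [0,2,3], [0,2,5], [0,3,4], [1,2,3], [1,2,4], [1,3,5], [2,4,5], [3,4,5]

giving chain groups C_0 ≅ Z^6, C_1 ≅ Z^15, C_2 ≅ Z^10.

∂_1: C_1 → C_0 maps an edge to its endpoints' difference, ∂[p,q] = q − p.
This gives a 6×15 integer matrix of rank 5; reducing to Smith normal form yields diagonal entries (1,1,1,1,1).

The boundary map ∂_2: C_2 → C_1 maps a triangle to the signed sum of its edges. For instance
  ∂[1,2,4] = [2,4] − [1,4] + [1,2],
  ∂[0,2,3] = [2,3] − [0,3] + [0,2].
The 15×10 boundary matrix has rank 10 and Smith normal form diag(1,1,1,1,1,1,1,1,1,2).

From H_k ≅ ker(∂_k) / im(∂_{k+1}) we obtain:

  H_1: rank ker ∂_1 − rank ∂_2 = (15 − 5) − 10 = 0, and ∂_2 has invariant factor 2 > 1, so H_1 = Z/2.

(K is a triangulation of the real projective plane RP^2.)

H_1 = Z/2.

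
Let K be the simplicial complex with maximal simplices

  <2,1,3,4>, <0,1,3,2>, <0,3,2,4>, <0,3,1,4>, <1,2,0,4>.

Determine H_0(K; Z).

H_0 = Z.

Fix the vertex order 0 < 1 < 2 < 3 < 4 and write every simplex with vertices in increasing order. Then dim K = 3 and the simplices of K are:

  0-simplices (5): [0], [1], [2], [3], [4]
  1-simplices (10): [0,1], [0,2], [0,3], [0,4], [1,2], [1,3], [1,4], [2,3], [2,4], [3,4]
  2-simplices (10): [0,1,2], [0,1,3], [0,1,4], [0,2,3], [0,2,4], [0,3,4], [1,2,3], [1,2,4], [1,3,4], [2,3,4]
  3-simplices (5): [0,1,2,3], [0,1,2,4], [0,1,3,4], [0,2,3,4], [1,2,3,4]

Hence C_0 ≅ Z^5, C_1 ≅ Z^10, C_2 ≅ Z^10, C_3 ≅ Z^5.

Boundary ∂_1: C_1 → C_0 is given by ∂[p,q] = [q] − [p]. For instance
  ∂[1,2] = [2] − [1].
This gives a 5×10 integer matrix of rank 4; reducing to Smith normal form yields diagonal entries (1,1,1,1).

The boundary map ∂_2: C_2 → C_1 sends each 2-simplex [p,q,r] to [q,r] − [p,r] + [p,q]. For instance
  ∂[0,2,4] = [2,4] − [0,4] + [0,2],
  ∂[1,2,4] = [2,4] − [1,4] + [1,2].
The 10×10 boundary matrix has rank 6 and Smith normal form diag(1,1,1,1,1,1).

The boundary map ∂_3: C_3 → C_2 sends each 3-simplex σ to the alternating sum Σ_i (−1)^i (σ with its i-th vertex removed). For instance
  ∂[0,2,3,4] = [2,3,4] − [0,3,4] + [0,2,4] − [0,2,3],
  ∂[0,1,3,4] = [1,3,4] − [0,3,4] + [0,1,4] − [0,1,3].
This gives a 10×5 integer matrix of rank 4; reducing to Smith normal form yields diagonal entries (1,1,1,1).

Now H_k = ker ∂_k / im ∂_{k+1}, so:

  H_0: rank C_0 − rank ∂_1 = 5 − 4 = 1, and the invariant factors of ∂_1 are all 1, so H_0 = Z.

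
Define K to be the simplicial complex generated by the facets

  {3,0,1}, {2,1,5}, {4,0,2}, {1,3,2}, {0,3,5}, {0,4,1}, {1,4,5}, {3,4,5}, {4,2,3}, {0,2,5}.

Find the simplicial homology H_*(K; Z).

K has 6 vertices, 15 edges, 10 triangles.
rank ∂_0 = 0, rank ∂_1 = 5 ⇒ b_0 = 6 − 0 − 5 = 1; all invariant factors of ∂_1 are 1 so no torsion. So H_0 ≅ Z.
rank ∂_1 = 5, rank ∂_2 = 10 ⇒ b_1 = 15 − 5 − 10 = 0; ∂_2 has invariant factor(s) [2] giving torsion. So H_1 ≅ Z/2.
rank ∂_2 = 10, rank ∂_3 = 0 ⇒ b_2 = 10 − 10 − 0 = 0. So H_2 ≅ 0.

H_0 ≅ Z,  H_1 ≅ Z/2,  H_2 = 0.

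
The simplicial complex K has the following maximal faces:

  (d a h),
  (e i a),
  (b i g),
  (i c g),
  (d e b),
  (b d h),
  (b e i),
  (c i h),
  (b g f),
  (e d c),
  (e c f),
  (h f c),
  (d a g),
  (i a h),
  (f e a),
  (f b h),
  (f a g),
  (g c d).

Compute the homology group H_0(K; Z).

H_0 = Z.

We work with the vertex ordering a < b < c < d < e < f < g < h < i. The simplices of K, each written with vertices in increasing order, are:

  0-simplices (9): a, b, c, d, e, f, g, h, i
  1-simplices (27): ad, ae, af, ag, ah, ai, bd, be, bf, bg, bh, bi, cd, ce, cf, cg, ch, ci, de, dg, dh, ef, ei, fg, fh, gi, hi
  2-simplices (18): adg, adh, aef, aei, afg, ahi, bde, bdh, bei, bfg, bfh, bgi, cde, cdg, cef, cfh, cgi, chi

giving chain groups C_0 ≅ Z^9, C_1 ≅ Z^27, C_2 ≅ Z^18.

∂_1: C_1 → C_0 is given by ∂[p,q] = [q] − [p]. For instance
  ∂bf = f − b.
As a 9×27 matrix over Z this has rank 8, with invariant factors (1,1,1,1,1,1,1,1).

The boundary map ∂_2: C_2 → C_1 maps a triangle to the signed sum of its edges. For instance
  ∂afg = fg − ag + af,
  ∂bgi = gi − bi + bg.
As a 27×18 matrix over Z this has rank 17, with invariant factors (1,1,1,1,1,1,1,1,1,1,1,1,1,1,1,1,1).

Reading off H_k = ker ∂_k / im ∂_{k+1}:

  H_0: rank C_0 − rank ∂_1 = 9 − 8 = 1, and the invariant factors of ∂_1 are all 1, so H_0 ≅ Z.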